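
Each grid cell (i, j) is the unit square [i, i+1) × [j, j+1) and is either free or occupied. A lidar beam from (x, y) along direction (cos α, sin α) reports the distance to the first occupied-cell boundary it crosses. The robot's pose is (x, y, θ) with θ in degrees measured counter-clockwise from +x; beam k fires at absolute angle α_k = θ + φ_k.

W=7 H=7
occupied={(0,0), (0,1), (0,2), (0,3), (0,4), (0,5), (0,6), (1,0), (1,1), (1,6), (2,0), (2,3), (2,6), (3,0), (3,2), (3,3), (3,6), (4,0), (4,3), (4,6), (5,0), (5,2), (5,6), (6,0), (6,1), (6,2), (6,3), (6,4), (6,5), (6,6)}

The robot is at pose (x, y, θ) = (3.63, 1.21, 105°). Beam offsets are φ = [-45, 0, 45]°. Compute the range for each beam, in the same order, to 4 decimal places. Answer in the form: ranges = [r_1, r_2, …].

ranges = [2.0669, 0.8179, 3.0369]

beam 1: φ=-45°, α=60°
  dir = (cos 60°, sin 60°) = (0.5000, 0.8660); from cell (3,1)
  next x-line at t=0.7400, next y-line at t=0.9122; Δt_x=2.0000, Δt_y=1.1547
    x: enter (4,1) at t=0.7400
    y: enter (4,2) at t=0.9122
    y: enter (4,3) at t=2.0669 ← occupied
  → r_1 = 2.0669
beam 2: φ=0°, α=105°
  dir = (cos 105°, sin 105°) = (-0.2588, 0.9659); from cell (3,1)
  next x-line at t=2.4341, next y-line at t=0.8179; Δt_x=3.8637, Δt_y=1.0353
    y: enter (3,2) at t=0.8179 ← occupied
  → r_2 = 0.8179
beam 3: φ=45°, α=150°
  dir = (cos 150°, sin 150°) = (-0.8660, 0.5000); from cell (3,1)
  next x-line at t=0.7275, next y-line at t=1.5800; Δt_x=1.1547, Δt_y=2.0000
    x: enter (2,1) at t=0.7275
    y: enter (2,2) at t=1.5800
    x: enter (1,2) at t=1.8822
    x: enter (0,2) at t=3.0369 ← occupied
  → r_3 = 3.0369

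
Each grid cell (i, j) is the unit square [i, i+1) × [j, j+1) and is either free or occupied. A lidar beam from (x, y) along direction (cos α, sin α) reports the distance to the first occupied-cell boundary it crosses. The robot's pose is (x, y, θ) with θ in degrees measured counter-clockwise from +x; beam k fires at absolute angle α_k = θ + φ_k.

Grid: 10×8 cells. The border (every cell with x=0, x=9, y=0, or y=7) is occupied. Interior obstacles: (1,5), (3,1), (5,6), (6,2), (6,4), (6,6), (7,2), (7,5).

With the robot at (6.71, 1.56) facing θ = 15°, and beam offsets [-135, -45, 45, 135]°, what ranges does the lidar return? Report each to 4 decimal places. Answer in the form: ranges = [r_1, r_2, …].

beam 1: φ=-135°, α=240°
  dir = (cos 240°, sin 240°) = (-0.5000, -0.8660); from cell (6,1)
  next x-line at t=1.4200, next y-line at t=0.6466; Δt_x=2.0000, Δt_y=1.1547
    y: enter (6,0) at t=0.6466 ← occupied
  → r_1 = 0.6466
beam 2: φ=-45°, α=330°
  dir = (cos 330°, sin 330°) = (0.8660, -0.5000); from cell (6,1)
  next x-line at t=0.3349, next y-line at t=1.1200; Δt_x=1.1547, Δt_y=2.0000
    x: enter (7,1) at t=0.3349
    y: enter (7,0) at t=1.1200 ← occupied
  → r_2 = 1.1200
beam 3: φ=45°, α=60°
  dir = (cos 60°, sin 60°) = (0.5000, 0.8660); from cell (6,1)
  next x-line at t=0.5800, next y-line at t=0.5081; Δt_x=2.0000, Δt_y=1.1547
    y: enter (6,2) at t=0.5081 ← occupied
  → r_3 = 0.5081
beam 4: φ=135°, α=150°
  dir = (cos 150°, sin 150°) = (-0.8660, 0.5000); from cell (6,1)
  next x-line at t=0.8198, next y-line at t=0.8800; Δt_x=1.1547, Δt_y=2.0000
    x: enter (5,1) at t=0.8198
    y: enter (5,2) at t=0.8800
    x: enter (4,2) at t=1.9745
    y: enter (4,3) at t=2.8800
    x: enter (3,3) at t=3.1292
    x: enter (2,3) at t=4.2839
    y: enter (2,4) at t=4.8800
    x: enter (1,4) at t=5.4386
    x: enter (0,4) at t=6.5933 ← occupied
  → r_4 = 6.5933

ranges = [0.6466, 1.1200, 0.5081, 6.5933]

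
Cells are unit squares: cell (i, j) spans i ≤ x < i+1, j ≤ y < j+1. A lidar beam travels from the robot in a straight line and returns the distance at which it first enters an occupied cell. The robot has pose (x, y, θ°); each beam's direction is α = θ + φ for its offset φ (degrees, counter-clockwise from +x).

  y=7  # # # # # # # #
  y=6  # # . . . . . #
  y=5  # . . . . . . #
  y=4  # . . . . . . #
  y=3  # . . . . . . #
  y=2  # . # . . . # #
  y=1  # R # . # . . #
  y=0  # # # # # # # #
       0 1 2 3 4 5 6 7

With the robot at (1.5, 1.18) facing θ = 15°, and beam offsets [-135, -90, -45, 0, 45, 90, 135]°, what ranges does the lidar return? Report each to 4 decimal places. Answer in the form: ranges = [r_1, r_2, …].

beam 1: φ=-135°, α=240°
  dir = (cos 240°, sin 240°) = (-0.5000, -0.8660); from cell (1,1)
  next x-line at t=1.0000, next y-line at t=0.2078; Δt_x=2.0000, Δt_y=1.1547
    y: enter (1,0) at t=0.2078 ← occupied
  → r_1 = 0.2078
beam 2: φ=-90°, α=285°
  dir = (cos 285°, sin 285°) = (0.2588, -0.9659); from cell (1,1)
  next x-line at t=1.9319, next y-line at t=0.1863; Δt_x=3.8637, Δt_y=1.0353
    y: enter (1,0) at t=0.1863 ← occupied
  → r_2 = 0.1863
beam 3: φ=-45°, α=330°
  dir = (cos 330°, sin 330°) = (0.8660, -0.5000); from cell (1,1)
  next x-line at t=0.5774, next y-line at t=0.3600; Δt_x=1.1547, Δt_y=2.0000
    y: enter (1,0) at t=0.3600 ← occupied
  → r_3 = 0.3600
beam 4: φ=0°, α=15°
  dir = (cos 15°, sin 15°) = (0.9659, 0.2588); from cell (1,1)
  next x-line at t=0.5176, next y-line at t=3.1682; Δt_x=1.0353, Δt_y=3.8637
    x: enter (2,1) at t=0.5176 ← occupied
  → r_4 = 0.5176
beam 5: φ=45°, α=60°
  dir = (cos 60°, sin 60°) = (0.5000, 0.8660); from cell (1,1)
  next x-line at t=1.0000, next y-line at t=0.9469; Δt_x=2.0000, Δt_y=1.1547
    y: enter (1,2) at t=0.9469
    x: enter (2,2) at t=1.0000 ← occupied
  → r_5 = 1.0000
beam 6: φ=90°, α=105°
  dir = (cos 105°, sin 105°) = (-0.2588, 0.9659); from cell (1,1)
  next x-line at t=1.9319, next y-line at t=0.8489; Δt_x=3.8637, Δt_y=1.0353
    y: enter (1,2) at t=0.8489
    y: enter (1,3) at t=1.8842
    x: enter (0,3) at t=1.9319 ← occupied
  → r_6 = 1.9319
beam 7: φ=135°, α=150°
  dir = (cos 150°, sin 150°) = (-0.8660, 0.5000); from cell (1,1)
  next x-line at t=0.5774, next y-line at t=1.6400; Δt_x=1.1547, Δt_y=2.0000
    x: enter (0,1) at t=0.5774 ← occupied
  → r_7 = 0.5774

ranges = [0.2078, 0.1863, 0.3600, 0.5176, 1.0000, 1.9319, 0.5774]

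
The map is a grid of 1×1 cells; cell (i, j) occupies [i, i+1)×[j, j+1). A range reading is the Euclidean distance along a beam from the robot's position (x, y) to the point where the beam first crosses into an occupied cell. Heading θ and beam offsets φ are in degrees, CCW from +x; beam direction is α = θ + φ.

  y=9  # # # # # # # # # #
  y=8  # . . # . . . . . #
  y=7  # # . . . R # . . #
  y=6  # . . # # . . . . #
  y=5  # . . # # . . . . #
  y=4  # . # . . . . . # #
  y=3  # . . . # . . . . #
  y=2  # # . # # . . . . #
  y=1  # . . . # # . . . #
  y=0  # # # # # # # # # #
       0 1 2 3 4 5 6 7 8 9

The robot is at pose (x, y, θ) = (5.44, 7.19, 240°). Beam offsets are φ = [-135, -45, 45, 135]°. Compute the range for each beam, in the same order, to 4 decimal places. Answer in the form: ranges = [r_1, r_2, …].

ranges = [1.8738, 0.7341, 6.4084, 0.5798]

beam 1: φ=-135°, α=105°
  dir = (cos 105°, sin 105°) = (-0.2588, 0.9659); from cell (5,7)
  next x-line at t=1.7000, next y-line at t=0.8386; Δt_x=3.8637, Δt_y=1.0353
    y: enter (5,8) at t=0.8386
    x: enter (4,8) at t=1.7000
    y: enter (4,9) at t=1.8738 ← occupied
  → r_1 = 1.8738
beam 2: φ=-45°, α=195°
  dir = (cos 195°, sin 195°) = (-0.9659, -0.2588); from cell (5,7)
  next x-line at t=0.4555, next y-line at t=0.7341; Δt_x=1.0353, Δt_y=3.8637
    x: enter (4,7) at t=0.4555
    y: enter (4,6) at t=0.7341 ← occupied
  → r_2 = 0.7341
beam 3: φ=45°, α=285°
  dir = (cos 285°, sin 285°) = (0.2588, -0.9659); from cell (5,7)
  next x-line at t=2.1637, next y-line at t=0.1967; Δt_x=3.8637, Δt_y=1.0353
    y: enter (5,6) at t=0.1967
    y: enter (5,5) at t=1.2320
    x: enter (6,5) at t=2.1637
    y: enter (6,4) at t=2.2673
    y: enter (6,3) at t=3.3025
    y: enter (6,2) at t=4.3378
    y: enter (6,1) at t=5.3731
    x: enter (7,1) at t=6.0274
    y: enter (7,0) at t=6.4084 ← occupied
  → r_3 = 6.4084
beam 4: φ=135°, α=15°
  dir = (cos 15°, sin 15°) = (0.9659, 0.2588); from cell (5,7)
  next x-line at t=0.5798, next y-line at t=3.1296; Δt_x=1.0353, Δt_y=3.8637
    x: enter (6,7) at t=0.5798 ← occupied
  → r_4 = 0.5798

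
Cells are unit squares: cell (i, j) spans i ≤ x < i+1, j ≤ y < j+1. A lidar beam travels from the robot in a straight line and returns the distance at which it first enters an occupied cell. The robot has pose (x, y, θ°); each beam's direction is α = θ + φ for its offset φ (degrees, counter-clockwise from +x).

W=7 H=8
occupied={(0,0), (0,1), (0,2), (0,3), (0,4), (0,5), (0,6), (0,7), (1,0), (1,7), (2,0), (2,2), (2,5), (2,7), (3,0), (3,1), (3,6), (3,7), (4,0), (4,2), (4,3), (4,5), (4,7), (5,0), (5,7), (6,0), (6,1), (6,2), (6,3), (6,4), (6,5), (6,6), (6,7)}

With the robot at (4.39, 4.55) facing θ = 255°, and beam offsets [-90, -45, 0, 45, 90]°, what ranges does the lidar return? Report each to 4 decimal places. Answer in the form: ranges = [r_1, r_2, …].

beam 1: φ=-90°, α=165°
  dir = (cos 165°, sin 165°) = (-0.9659, 0.2588); from cell (4,4)
  next x-line at t=0.4038, next y-line at t=1.7387; Δt_x=1.0353, Δt_y=3.8637
    x: enter (3,4) at t=0.4038
    x: enter (2,4) at t=1.4390
    y: enter (2,5) at t=1.7387 ← occupied
  → r_1 = 1.7387
beam 2: φ=-45°, α=210°
  dir = (cos 210°, sin 210°) = (-0.8660, -0.5000); from cell (4,4)
  next x-line at t=0.4503, next y-line at t=1.1000; Δt_x=1.1547, Δt_y=2.0000
    x: enter (3,4) at t=0.4503
    y: enter (3,3) at t=1.1000
    x: enter (2,3) at t=1.6050
    x: enter (1,3) at t=2.7597
    y: enter (1,2) at t=3.1000
    x: enter (0,2) at t=3.9144 ← occupied
  → r_2 = 3.9144
beam 3: φ=0°, α=255°
  dir = (cos 255°, sin 255°) = (-0.2588, -0.9659); from cell (4,4)
  next x-line at t=1.5068, next y-line at t=0.5694; Δt_x=3.8637, Δt_y=1.0353
    y: enter (4,3) at t=0.5694 ← occupied
  → r_3 = 0.5694
beam 4: φ=45°, α=300°
  dir = (cos 300°, sin 300°) = (0.5000, -0.8660); from cell (4,4)
  next x-line at t=1.2200, next y-line at t=0.6351; Δt_x=2.0000, Δt_y=1.1547
    y: enter (4,3) at t=0.6351 ← occupied
  → r_4 = 0.6351
beam 5: φ=90°, α=345°
  dir = (cos 345°, sin 345°) = (0.9659, -0.2588); from cell (4,4)
  next x-line at t=0.6315, next y-line at t=2.1250; Δt_x=1.0353, Δt_y=3.8637
    x: enter (5,4) at t=0.6315
    x: enter (6,4) at t=1.6668 ← occupied
  → r_5 = 1.6668

ranges = [1.7387, 3.9144, 0.5694, 0.6351, 1.6668]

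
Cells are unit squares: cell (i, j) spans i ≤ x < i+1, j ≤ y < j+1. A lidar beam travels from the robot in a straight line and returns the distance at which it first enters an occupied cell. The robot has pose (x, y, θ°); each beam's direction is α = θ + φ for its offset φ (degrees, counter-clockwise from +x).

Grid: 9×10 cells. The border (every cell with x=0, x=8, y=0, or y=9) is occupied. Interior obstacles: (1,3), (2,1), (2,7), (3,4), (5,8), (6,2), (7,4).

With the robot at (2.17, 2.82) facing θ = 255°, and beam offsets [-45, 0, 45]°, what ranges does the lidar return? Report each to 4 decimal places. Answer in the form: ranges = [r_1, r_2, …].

ranges = [1.3510, 1.8842, 0.9469]

beam 1: φ=-45°, α=210°
  direction (-0.8660, -0.5000); cell (2,2); t to first gridline: x 0.1963, y 1.6400 (then +1.1547 / +2.0000)
    (1,2) via x @ 0.1963
    (0,2) via x @ 1.3510  # hit
  → r_1 = 1.3510
beam 2: φ=0°, α=255°
  direction (-0.2588, -0.9659); cell (2,2); t to first gridline: x 0.6568, y 0.8489 (then +3.8637 / +1.0353)
    (1,2) via x @ 0.6568
    (1,1) via y @ 0.8489
    (1,0) via y @ 1.8842  # hit
  → r_2 = 1.8842
beam 3: φ=45°, α=300°
  direction (0.5000, -0.8660); cell (2,2); t to first gridline: x 1.6600, y 0.9469 (then +2.0000 / +1.1547)
    (2,1) via y @ 0.9469  # hit
  → r_3 = 0.9469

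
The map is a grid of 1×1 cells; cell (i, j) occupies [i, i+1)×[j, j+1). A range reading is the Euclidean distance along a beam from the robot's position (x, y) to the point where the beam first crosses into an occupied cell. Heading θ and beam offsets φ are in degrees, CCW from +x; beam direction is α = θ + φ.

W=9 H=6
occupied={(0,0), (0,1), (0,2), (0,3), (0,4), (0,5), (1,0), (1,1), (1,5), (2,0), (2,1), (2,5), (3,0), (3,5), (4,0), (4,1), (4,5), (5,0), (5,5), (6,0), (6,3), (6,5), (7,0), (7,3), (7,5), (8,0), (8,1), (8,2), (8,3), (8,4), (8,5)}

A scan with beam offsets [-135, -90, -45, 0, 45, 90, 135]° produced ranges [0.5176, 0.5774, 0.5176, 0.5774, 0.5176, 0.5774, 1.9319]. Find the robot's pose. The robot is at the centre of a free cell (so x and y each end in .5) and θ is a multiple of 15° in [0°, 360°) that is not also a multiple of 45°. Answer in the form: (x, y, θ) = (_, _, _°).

The pose lattice has 23·16 = 368 candidates. Test each by forward raycasting.
  (1.5, 3.5, 330°): beam 2 = 1.0000 ≠ 0.5774 ✗
  (5.5, 2.5, 195°): beam 1 = 1.0000 ≠ 0.5176 ✗
  (5.5, 3.5, 105°): beam 1 = 0.5774 ≠ 0.5176 ✗
  (5.5, 4.5, 195°): beam 1 = 0.5774 ≠ 0.5176 ✗
  …
  (7.5, 4.5, 30°): r_1=0.5176, r_2=0.5774, r_3=0.5176, r_4=0.5774, r_5=0.5176, r_6=0.5774, r_7=1.9319 — all match ✓
No second candidate reproduces the full scan.

(x, y, θ) = (7.5, 4.5, 30°)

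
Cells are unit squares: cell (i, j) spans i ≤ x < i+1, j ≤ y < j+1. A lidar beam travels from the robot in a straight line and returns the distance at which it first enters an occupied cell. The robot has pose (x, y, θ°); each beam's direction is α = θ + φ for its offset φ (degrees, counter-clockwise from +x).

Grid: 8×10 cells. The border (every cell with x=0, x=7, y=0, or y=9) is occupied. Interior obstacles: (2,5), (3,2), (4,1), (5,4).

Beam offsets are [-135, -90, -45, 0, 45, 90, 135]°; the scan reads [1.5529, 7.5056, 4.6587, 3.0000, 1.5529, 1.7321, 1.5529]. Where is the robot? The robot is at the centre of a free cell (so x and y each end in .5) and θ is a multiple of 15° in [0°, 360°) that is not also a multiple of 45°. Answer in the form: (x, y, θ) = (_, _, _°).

Enumerate (i+0.5, j+0.5, θ) over the 44 free cells and 16 admissible headings. For each, cast all 7 beams and compare to the given ranges.
  (1.5, 8.5, 255°): beam 1 = 0.5774 ≠ 1.5529 ✗
  (2.5, 2.5, 105°): beam 1 = 0.5774 ≠ 1.5529 ✗
  (1.5, 3.5, 285°): beam 1 = 0.5774 ≠ 1.5529 ✗
  (1.5, 3.5, 240°): beam 1 = 1.9319 ≠ 1.5529 ✗
  …
  (2.5, 7.5, 30°): r_1=1.5529, r_2=7.5056, r_3=4.6587, r_4=3.0000, r_5=1.5529, r_6=1.7321, r_7=1.5529 — all match ✓
Only this pose fits every beam.

(x, y, θ) = (2.5, 7.5, 30°)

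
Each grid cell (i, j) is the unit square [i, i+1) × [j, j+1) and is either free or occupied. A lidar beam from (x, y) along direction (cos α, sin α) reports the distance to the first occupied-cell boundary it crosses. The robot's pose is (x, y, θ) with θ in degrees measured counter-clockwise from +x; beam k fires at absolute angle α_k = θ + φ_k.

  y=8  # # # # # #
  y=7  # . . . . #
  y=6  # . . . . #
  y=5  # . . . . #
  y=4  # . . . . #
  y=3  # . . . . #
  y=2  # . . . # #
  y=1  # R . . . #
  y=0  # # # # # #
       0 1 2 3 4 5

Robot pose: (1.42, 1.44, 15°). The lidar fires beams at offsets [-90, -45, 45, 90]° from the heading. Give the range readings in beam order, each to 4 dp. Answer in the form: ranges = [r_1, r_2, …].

ranges = [0.4555, 0.8800, 7.1600, 1.6228]

beam 1: φ=-90°, α=285°
  d=(0.2588,-0.9659)  start (1,1)  tX=2.2409 tY=0.4555  stride 1/|dx|=3.8637 1/|dy|=1.0353
    cross y-line → (1,0), t=0.4555 (wall)
  → r_1 = 0.4555
beam 2: φ=-45°, α=330°
  d=(0.8660,-0.5000)  start (1,1)  tX=0.6697 tY=0.8800  stride 1/|dx|=1.1547 1/|dy|=2.0000
    cross x-line → (2,1), t=0.6697
    cross y-line → (2,0), t=0.8800 (wall)
  → r_2 = 0.8800
beam 3: φ=45°, α=60°
  d=(0.5000,0.8660)  start (1,1)  tX=1.1600 tY=0.6466  stride 1/|dx|=2.0000 1/|dy|=1.1547
    cross y-line → (1,2), t=0.6466
    cross x-line → (2,2), t=1.1600
    cross y-line → (2,3), t=1.8013
    cross y-line → (2,4), t=2.9560
    cross x-line → (3,4), t=3.1600
    cross y-line → (3,5), t=4.1107
    cross x-line → (4,5), t=5.1600
    cross y-line → (4,6), t=5.2654
    cross y-line → (4,7), t=6.4201
    cross x-line → (5,7), t=7.1600 (wall)
  → r_3 = 7.1600
beam 4: φ=90°, α=105°
  d=(-0.2588,0.9659)  start (1,1)  tX=1.6228 tY=0.5798  stride 1/|dx|=3.8637 1/|dy|=1.0353
    cross y-line → (1,2), t=0.5798
    cross y-line → (1,3), t=1.6150
    cross x-line → (0,3), t=1.6228 (wall)
  → r_4 = 1.6228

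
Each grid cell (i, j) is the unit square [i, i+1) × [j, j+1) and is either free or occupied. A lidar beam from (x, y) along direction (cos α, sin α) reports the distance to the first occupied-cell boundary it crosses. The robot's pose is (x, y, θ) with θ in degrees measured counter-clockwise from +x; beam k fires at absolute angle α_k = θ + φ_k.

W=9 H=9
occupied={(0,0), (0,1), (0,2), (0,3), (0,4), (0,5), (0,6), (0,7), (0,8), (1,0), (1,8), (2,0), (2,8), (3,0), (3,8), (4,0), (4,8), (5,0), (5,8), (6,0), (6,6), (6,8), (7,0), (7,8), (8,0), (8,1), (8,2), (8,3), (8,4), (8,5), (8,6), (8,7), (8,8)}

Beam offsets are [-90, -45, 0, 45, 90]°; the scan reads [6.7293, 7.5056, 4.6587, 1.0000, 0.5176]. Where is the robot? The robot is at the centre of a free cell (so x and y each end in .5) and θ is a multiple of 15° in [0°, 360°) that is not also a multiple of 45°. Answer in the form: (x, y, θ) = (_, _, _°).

(x, y, θ) = (7.5, 5.5, 255°)

The pose lattice has 48·16 = 768 candidates. Test each by forward raycasting.
  (5.5, 1.5, 165°): beam 1 = 4.6587 ≠ 6.7293 ✗
  (5.5, 4.5, 120°): beam 1 = 2.8868 ≠ 6.7293 ✗
  (1.5, 2.5, 15°): beam 1 = 1.5529 ≠ 6.7293 ✗
  (3.5, 5.5, 285°): beam 1 = 2.5882 ≠ 6.7293 ✗
  …
  (7.5, 5.5, 255°): r_1=6.7293, r_2=7.5056, r_3=4.6587, r_4=1.0000, r_5=0.5176 — all match ✓
No second candidate reproduces the full scan.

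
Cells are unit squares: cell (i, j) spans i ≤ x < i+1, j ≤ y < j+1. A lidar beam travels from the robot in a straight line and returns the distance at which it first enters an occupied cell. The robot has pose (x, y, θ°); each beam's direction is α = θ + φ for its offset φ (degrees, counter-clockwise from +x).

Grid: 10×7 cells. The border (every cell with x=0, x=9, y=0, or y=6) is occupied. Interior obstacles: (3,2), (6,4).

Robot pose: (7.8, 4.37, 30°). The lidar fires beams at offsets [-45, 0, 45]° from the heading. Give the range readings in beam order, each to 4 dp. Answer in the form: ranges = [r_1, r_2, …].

ranges = [1.2423, 1.3856, 1.6875]

beam 1: φ=-45°, α=345°
  dir = (cos 345°, sin 345°) = (0.9659, -0.2588); from cell (7,4)
  next x-line at t=0.2071, next y-line at t=1.4296; Δt_x=1.0353, Δt_y=3.8637
    x: enter (8,4) at t=0.2071
    x: enter (9,4) at t=1.2423 ← occupied
  → r_1 = 1.2423
beam 2: φ=0°, α=30°
  dir = (cos 30°, sin 30°) = (0.8660, 0.5000); from cell (7,4)
  next x-line at t=0.2309, next y-line at t=1.2600; Δt_x=1.1547, Δt_y=2.0000
    x: enter (8,4) at t=0.2309
    y: enter (8,5) at t=1.2600
    x: enter (9,5) at t=1.3856 ← occupied
  → r_2 = 1.3856
beam 3: φ=45°, α=75°
  dir = (cos 75°, sin 75°) = (0.2588, 0.9659); from cell (7,4)
  next x-line at t=0.7727, next y-line at t=0.6522; Δt_x=3.8637, Δt_y=1.0353
    y: enter (7,5) at t=0.6522
    x: enter (8,5) at t=0.7727
    y: enter (8,6) at t=1.6875 ← occupied
  → r_3 = 1.6875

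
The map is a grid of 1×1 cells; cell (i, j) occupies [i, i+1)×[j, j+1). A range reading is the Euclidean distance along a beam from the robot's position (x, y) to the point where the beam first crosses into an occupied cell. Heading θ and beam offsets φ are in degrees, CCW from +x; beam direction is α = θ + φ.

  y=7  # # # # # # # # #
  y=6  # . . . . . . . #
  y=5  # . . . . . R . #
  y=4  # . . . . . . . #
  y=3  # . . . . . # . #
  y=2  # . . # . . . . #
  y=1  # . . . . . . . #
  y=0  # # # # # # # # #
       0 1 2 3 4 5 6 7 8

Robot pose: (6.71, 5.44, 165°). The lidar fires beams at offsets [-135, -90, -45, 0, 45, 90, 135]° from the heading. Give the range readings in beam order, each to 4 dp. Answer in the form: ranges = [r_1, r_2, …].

beam 1: φ=-135°, α=30°
  dir = (cos 30°, sin 30°) = (0.8660, 0.5000); from cell (6,5)
  next x-line at t=0.3349, next y-line at t=1.1200; Δt_x=1.1547, Δt_y=2.0000
    x: enter (7,5) at t=0.3349
    y: enter (7,6) at t=1.1200
    x: enter (8,6) at t=1.4896 ← occupied
  → r_1 = 1.4896
beam 2: φ=-90°, α=75°
  dir = (cos 75°, sin 75°) = (0.2588, 0.9659); from cell (6,5)
  next x-line at t=1.1205, next y-line at t=0.5798; Δt_x=3.8637, Δt_y=1.0353
    y: enter (6,6) at t=0.5798
    x: enter (7,6) at t=1.1205
    y: enter (7,7) at t=1.6150 ← occupied
  → r_2 = 1.6150
beam 3: φ=-45°, α=120°
  dir = (cos 120°, sin 120°) = (-0.5000, 0.8660); from cell (6,5)
  next x-line at t=1.4200, next y-line at t=0.6466; Δt_x=2.0000, Δt_y=1.1547
    y: enter (6,6) at t=0.6466
    x: enter (5,6) at t=1.4200
    y: enter (5,7) at t=1.8013 ← occupied
  → r_3 = 1.8013
beam 4: φ=0°, α=165°
  dir = (cos 165°, sin 165°) = (-0.9659, 0.2588); from cell (6,5)
  next x-line at t=0.7350, next y-line at t=2.1637; Δt_x=1.0353, Δt_y=3.8637
    x: enter (5,5) at t=0.7350
    x: enter (4,5) at t=1.7703
    y: enter (4,6) at t=2.1637
    x: enter (3,6) at t=2.8056
    x: enter (2,6) at t=3.8409
    x: enter (1,6) at t=4.8762
    x: enter (0,6) at t=5.9114 ← occupied
  → r_4 = 5.9114
beam 5: φ=45°, α=210°
  dir = (cos 210°, sin 210°) = (-0.8660, -0.5000); from cell (6,5)
  next x-line at t=0.8198, next y-line at t=0.8800; Δt_x=1.1547, Δt_y=2.0000
    x: enter (5,5) at t=0.8198
    y: enter (5,4) at t=0.8800
    x: enter (4,4) at t=1.9745
    y: enter (4,3) at t=2.8800
    x: enter (3,3) at t=3.1292
    x: enter (2,3) at t=4.2839
    y: enter (2,2) at t=4.8800
    x: enter (1,2) at t=5.4386
    x: enter (0,2) at t=6.5933 ← occupied
  → r_5 = 6.5933
beam 6: φ=90°, α=255°
  dir = (cos 255°, sin 255°) = (-0.2588, -0.9659); from cell (6,5)
  next x-line at t=2.7432, next y-line at t=0.4555; Δt_x=3.8637, Δt_y=1.0353
    y: enter (6,4) at t=0.4555
    y: enter (6,3) at t=1.4908 ← occupied
  → r_6 = 1.4908
beam 7: φ=135°, α=300°
  dir = (cos 300°, sin 300°) = (0.5000, -0.8660); from cell (6,5)
  next x-line at t=0.5800, next y-line at t=0.5081; Δt_x=2.0000, Δt_y=1.1547
    y: enter (6,4) at t=0.5081
    x: enter (7,4) at t=0.5800
    y: enter (7,3) at t=1.6628
    x: enter (8,3) at t=2.5800 ← occupied
  → r_7 = 2.5800

ranges = [1.4896, 1.6150, 1.8013, 5.9114, 6.5933, 1.4908, 2.5800]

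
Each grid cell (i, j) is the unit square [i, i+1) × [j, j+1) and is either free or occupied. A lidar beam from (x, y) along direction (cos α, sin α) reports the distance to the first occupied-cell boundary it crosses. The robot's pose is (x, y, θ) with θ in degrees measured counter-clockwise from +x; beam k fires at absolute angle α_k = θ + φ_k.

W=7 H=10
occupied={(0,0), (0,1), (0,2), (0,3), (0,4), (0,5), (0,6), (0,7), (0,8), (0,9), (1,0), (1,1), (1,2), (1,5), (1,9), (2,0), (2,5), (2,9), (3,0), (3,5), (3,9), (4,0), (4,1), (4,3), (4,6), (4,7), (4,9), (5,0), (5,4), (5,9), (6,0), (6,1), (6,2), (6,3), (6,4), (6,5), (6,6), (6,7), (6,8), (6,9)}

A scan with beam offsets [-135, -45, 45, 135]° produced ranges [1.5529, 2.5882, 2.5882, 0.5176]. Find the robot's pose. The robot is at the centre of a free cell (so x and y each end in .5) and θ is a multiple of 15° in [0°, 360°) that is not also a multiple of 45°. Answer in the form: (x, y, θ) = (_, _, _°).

(x, y, θ) = (3.5, 3.5, 210°)

Enumerate (i+0.5, j+0.5, θ) over the 30 free cells and 16 admissible headings. For each, cast all 4 beams and compare to the given ranges.
  (3.5, 8.5, 30°): beam 1 = 2.5882 ≠ 1.5529 ✗
  (2.5, 6.5, 210°): beam 1 = 2.5882 ≠ 1.5529 ✗
  (2.5, 6.5, 120°): beam 3 = 1.5529 ≠ 2.5882 ✗
  (2.5, 6.5, 30°): beam 1 = 0.5176 ≠ 1.5529 ✗
  (2.5, 7.5, 345°): beam 1 = 1.7321 ≠ 1.5529 ✗
  …
  (3.5, 3.5, 210°): r_1=1.5529, r_2=2.5882, r_3=2.5882, r_4=0.5176 — all match ✓
Only this pose fits every beam.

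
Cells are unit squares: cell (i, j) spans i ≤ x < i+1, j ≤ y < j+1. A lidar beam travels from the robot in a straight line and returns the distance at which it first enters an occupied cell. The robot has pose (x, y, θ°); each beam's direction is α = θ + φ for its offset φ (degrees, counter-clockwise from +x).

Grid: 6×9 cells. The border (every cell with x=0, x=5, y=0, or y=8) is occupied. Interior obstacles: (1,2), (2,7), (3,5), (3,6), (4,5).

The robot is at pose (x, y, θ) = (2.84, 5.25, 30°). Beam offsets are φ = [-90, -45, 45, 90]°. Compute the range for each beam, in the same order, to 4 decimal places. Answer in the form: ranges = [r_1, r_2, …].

ranges = [4.3200, 0.1656, 0.6182, 3.1754]

beam 1: φ=-90°, α=300°
  cosα=0.5000 sinα=-0.8660 | (2,5) | tMaxX 0.3200 tMaxY 0.2887 | tΔX 2.0000 tΔY 1.1547
    t=0.2887 [y] (2,4)
    t=0.3200 [x] (3,4)
    t=1.4434 [y] (3,3)
    t=2.3200 [x] (4,3)
    t=2.5981 [y] (4,2)
    t=3.7528 [y] (4,1)
    t=4.3200 [x] (5,1) — stop
  → r_1 = 4.3200
beam 2: φ=-45°, α=345°
  cosα=0.9659 sinα=-0.2588 | (2,5) | tMaxX 0.1656 tMaxY 0.9659 | tΔX 1.0353 tΔY 3.8637
    t=0.1656 [x] (3,5) — stop
  → r_2 = 0.1656
beam 3: φ=45°, α=75°
  cosα=0.2588 sinα=0.9659 | (2,5) | tMaxX 0.6182 tMaxY 0.7765 | tΔX 3.8637 tΔY 1.0353
    t=0.6182 [x] (3,5) — stop
  → r_3 = 0.6182
beam 4: φ=90°, α=120°
  cosα=-0.5000 sinα=0.8660 | (2,5) | tMaxX 1.6800 tMaxY 0.8660 | tΔX 2.0000 tΔY 1.1547
    t=0.8660 [y] (2,6)
    t=1.6800 [x] (1,6)
    t=2.0207 [y] (1,7)
    t=3.1754 [y] (1,8) — stop
  → r_4 = 3.1754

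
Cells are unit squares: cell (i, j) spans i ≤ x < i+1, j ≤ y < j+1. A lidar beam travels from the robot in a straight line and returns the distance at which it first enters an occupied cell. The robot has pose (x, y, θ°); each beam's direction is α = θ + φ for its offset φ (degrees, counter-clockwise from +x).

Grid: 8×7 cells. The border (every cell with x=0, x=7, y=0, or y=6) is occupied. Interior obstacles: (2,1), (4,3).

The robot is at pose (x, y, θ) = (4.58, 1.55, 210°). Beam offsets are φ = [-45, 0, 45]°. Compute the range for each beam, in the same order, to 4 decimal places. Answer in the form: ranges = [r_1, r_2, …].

ranges = [1.6357, 1.1000, 0.5694]

beam 1: φ=-45°, α=165°
  cosα=-0.9659 sinα=0.2588 | (4,1) | tMaxX 0.6005 tMaxY 1.7387 | tΔX 1.0353 tΔY 3.8637
    t=0.6005 [x] (3,1)
    t=1.6357 [x] (2,1) — stop
  → r_1 = 1.6357
beam 2: φ=0°, α=210°
  cosα=-0.8660 sinα=-0.5000 | (4,1) | tMaxX 0.6697 tMaxY 1.1000 | tΔX 1.1547 tΔY 2.0000
    t=0.6697 [x] (3,1)
    t=1.1000 [y] (3,0) — stop
  → r_2 = 1.1000
beam 3: φ=45°, α=255°
  cosα=-0.2588 sinα=-0.9659 | (4,1) | tMaxX 2.2409 tMaxY 0.5694 | tΔX 3.8637 tΔY 1.0353
    t=0.5694 [y] (4,0) — stop
  → r_3 = 0.5694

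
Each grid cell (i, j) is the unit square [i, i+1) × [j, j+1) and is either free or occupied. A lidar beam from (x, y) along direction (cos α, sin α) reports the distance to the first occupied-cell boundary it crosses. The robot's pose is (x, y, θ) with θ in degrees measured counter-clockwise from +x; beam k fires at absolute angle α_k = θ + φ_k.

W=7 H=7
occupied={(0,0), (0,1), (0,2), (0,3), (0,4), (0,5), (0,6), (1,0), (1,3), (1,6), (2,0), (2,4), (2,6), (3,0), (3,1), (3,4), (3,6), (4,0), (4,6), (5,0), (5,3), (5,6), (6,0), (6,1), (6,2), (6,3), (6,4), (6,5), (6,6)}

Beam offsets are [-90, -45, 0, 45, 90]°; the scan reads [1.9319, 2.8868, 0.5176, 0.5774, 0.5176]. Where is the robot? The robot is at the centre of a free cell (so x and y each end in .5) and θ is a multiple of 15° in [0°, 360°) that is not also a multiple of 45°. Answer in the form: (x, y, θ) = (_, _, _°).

(x, y, θ) = (4.5, 1.5, 165°)

Enumerate (i+0.5, j+0.5, θ) over the 20 free cells and 16 admissible headings. For each, cast all 5 beams and compare to the given ranges.
  (1.5, 5.5, 150°): beam 1 = 0.5774 ≠ 1.9319 ✗
  (4.5, 1.5, 150°): beam 1 = 1.7321 ≠ 1.9319 ✗
  (3.5, 3.5, 330°): beam 1 = 2.8868 ≠ 1.9319 ✗
  (1.5, 1.5, 330°): beam 1 = 0.5774 ≠ 1.9319 ✗
  …
  (4.5, 1.5, 165°): r_1=1.9319, r_2=2.8868, r_3=0.5176, r_4=0.5774, r_5=0.5176 — all match ✓
Only this pose fits every beam.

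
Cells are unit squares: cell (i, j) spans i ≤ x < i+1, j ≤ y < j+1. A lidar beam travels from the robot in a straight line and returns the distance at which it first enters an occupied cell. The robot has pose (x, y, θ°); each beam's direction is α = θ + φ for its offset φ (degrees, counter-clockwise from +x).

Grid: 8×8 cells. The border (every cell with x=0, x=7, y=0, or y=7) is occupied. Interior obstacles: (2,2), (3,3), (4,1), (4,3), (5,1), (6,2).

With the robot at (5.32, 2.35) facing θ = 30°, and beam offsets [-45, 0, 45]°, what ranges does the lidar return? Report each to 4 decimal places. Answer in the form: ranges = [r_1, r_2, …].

ranges = [0.7040, 0.7852, 4.8140]

beam 1: φ=-45°, α=345°
  cosα=0.9659 sinα=-0.2588 | (5,2) | tMaxX 0.7040 tMaxY 1.3523 | tΔX 1.0353 tΔY 3.8637
    t=0.7040 [x] (6,2) — stop
  → r_1 = 0.7040
beam 2: φ=0°, α=30°
  cosα=0.8660 sinα=0.5000 | (5,2) | tMaxX 0.7852 tMaxY 1.3000 | tΔX 1.1547 tΔY 2.0000
    t=0.7852 [x] (6,2) — stop
  → r_2 = 0.7852
beam 3: φ=45°, α=75°
  cosα=0.2588 sinα=0.9659 | (5,2) | tMaxX 2.6273 tMaxY 0.6729 | tΔX 3.8637 tΔY 1.0353
    t=0.6729 [y] (5,3)
    t=1.7082 [y] (5,4)
    t=2.6273 [x] (6,4)
    t=2.7435 [y] (6,5)
    t=3.7788 [y] (6,6)
    t=4.8140 [y] (6,7) — stop
  → r_3 = 4.8140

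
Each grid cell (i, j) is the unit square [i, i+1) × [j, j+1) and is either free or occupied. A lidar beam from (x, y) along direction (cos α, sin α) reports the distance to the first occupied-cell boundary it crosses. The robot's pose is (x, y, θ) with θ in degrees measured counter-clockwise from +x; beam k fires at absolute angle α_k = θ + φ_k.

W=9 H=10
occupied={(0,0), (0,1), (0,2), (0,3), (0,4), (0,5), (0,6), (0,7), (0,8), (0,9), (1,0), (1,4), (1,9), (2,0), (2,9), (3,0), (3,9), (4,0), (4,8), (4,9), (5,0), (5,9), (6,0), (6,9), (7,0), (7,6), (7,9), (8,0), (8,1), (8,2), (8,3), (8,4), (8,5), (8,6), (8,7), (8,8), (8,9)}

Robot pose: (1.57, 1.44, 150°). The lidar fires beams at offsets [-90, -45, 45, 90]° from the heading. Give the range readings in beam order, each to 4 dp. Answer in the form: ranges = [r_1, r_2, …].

beam 1: φ=-90°, α=60°
  direction (0.5000, 0.8660); cell (1,1); t to first gridline: x 0.8600, y 0.6466 (then +2.0000 / +1.1547)
    (1,2) via y @ 0.6466
    (2,2) via x @ 0.8600
    (2,3) via y @ 1.8013
    (3,3) via x @ 2.8600
    (3,4) via y @ 2.9560
    (3,5) via y @ 4.1107
    (4,5) via x @ 4.8600
    (4,6) via y @ 5.2654
    (4,7) via y @ 6.4201
    (5,7) via x @ 6.8600
    (5,8) via y @ 7.5748
    (5,9) via y @ 8.7295  # hit
  → r_1 = 8.7295
beam 2: φ=-45°, α=105°
  direction (-0.2588, 0.9659); cell (1,1); t to first gridline: x 2.2023, y 0.5798 (then +3.8637 / +1.0353)
    (1,2) via y @ 0.5798
    (1,3) via y @ 1.6150
    (0,3) via x @ 2.2023  # hit
  → r_2 = 2.2023
beam 3: φ=45°, α=195°
  direction (-0.9659, -0.2588); cell (1,1); t to first gridline: x 0.5901, y 1.7000 (then +1.0353 / +3.8637)
    (0,1) via x @ 0.5901  # hit
  → r_3 = 0.5901
beam 4: φ=90°, α=240°
  direction (-0.5000, -0.8660); cell (1,1); t to first gridline: x 1.1400, y 0.5081 (then +2.0000 / +1.1547)
    (1,0) via y @ 0.5081  # hit
  → r_4 = 0.5081

ranges = [8.7295, 2.2023, 0.5901, 0.5081]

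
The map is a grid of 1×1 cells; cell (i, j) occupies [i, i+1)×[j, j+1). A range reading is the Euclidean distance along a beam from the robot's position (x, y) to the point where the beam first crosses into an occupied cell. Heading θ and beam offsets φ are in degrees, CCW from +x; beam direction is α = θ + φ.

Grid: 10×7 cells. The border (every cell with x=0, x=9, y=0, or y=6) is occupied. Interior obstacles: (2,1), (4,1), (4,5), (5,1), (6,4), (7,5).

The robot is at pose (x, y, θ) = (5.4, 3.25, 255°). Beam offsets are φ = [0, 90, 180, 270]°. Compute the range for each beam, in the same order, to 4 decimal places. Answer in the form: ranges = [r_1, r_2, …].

beam 1: φ=0°, α=255°
  dir = (cos 255°, sin 255°) = (-0.2588, -0.9659); from cell (5,3)
  next x-line at t=1.5455, next y-line at t=0.2588; Δt_x=3.8637, Δt_y=1.0353
    y: enter (5,2) at t=0.2588
    y: enter (5,1) at t=1.2941 ← occupied
  → r_1 = 1.2941
beam 2: φ=90°, α=345°
  dir = (cos 345°, sin 345°) = (0.9659, -0.2588); from cell (5,3)
  next x-line at t=0.6212, next y-line at t=0.9659; Δt_x=1.0353, Δt_y=3.8637
    x: enter (6,3) at t=0.6212
    y: enter (6,2) at t=0.9659
    x: enter (7,2) at t=1.6564
    x: enter (8,2) at t=2.6917
    x: enter (9,2) at t=3.7270 ← occupied
  → r_2 = 3.7270
beam 3: φ=180°, α=75°
  dir = (cos 75°, sin 75°) = (0.2588, 0.9659); from cell (5,3)
  next x-line at t=2.3182, next y-line at t=0.7765; Δt_x=3.8637, Δt_y=1.0353
    y: enter (5,4) at t=0.7765
    y: enter (5,5) at t=1.8117
    x: enter (6,5) at t=2.3182
    y: enter (6,6) at t=2.8470 ← occupied
  → r_3 = 2.8470
beam 4: φ=270°, α=165°
  dir = (cos 165°, sin 165°) = (-0.9659, 0.2588); from cell (5,3)
  next x-line at t=0.4141, next y-line at t=2.8978; Δt_x=1.0353, Δt_y=3.8637
    x: enter (4,3) at t=0.4141
    x: enter (3,3) at t=1.4494
    x: enter (2,3) at t=2.4847
    y: enter (2,4) at t=2.8978
    x: enter (1,4) at t=3.5199
    x: enter (0,4) at t=4.5552 ← occupied
  → r_4 = 4.5552

ranges = [1.2941, 3.7270, 2.8470, 4.5552]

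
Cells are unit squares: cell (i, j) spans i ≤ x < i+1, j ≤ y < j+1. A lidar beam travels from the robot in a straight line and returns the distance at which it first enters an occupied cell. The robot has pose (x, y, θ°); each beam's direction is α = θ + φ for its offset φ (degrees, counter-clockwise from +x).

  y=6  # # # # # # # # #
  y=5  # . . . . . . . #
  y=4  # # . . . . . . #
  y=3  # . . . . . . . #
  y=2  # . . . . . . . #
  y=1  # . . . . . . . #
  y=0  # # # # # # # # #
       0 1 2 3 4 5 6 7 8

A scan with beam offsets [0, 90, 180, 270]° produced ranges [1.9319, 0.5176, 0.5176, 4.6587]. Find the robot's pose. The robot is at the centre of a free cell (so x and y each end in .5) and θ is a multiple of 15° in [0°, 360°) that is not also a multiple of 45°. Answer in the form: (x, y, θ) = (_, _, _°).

(x, y, θ) = (7.5, 1.5, 195°)

Enumerate (i+0.5, j+0.5, θ) over the 34 free cells and 16 admissible headings. For each, cast all 4 beams and compare to the given ranges.
  (6.5, 3.5, 105°): beam 1 = 2.5882 ≠ 1.9319 ✗
  (1.5, 2.5, 210°): beam 1 = 0.5774 ≠ 1.9319 ✗
  (5.5, 1.5, 105°): beam 1 = 4.6587 ≠ 1.9319 ✗
  (6.5, 5.5, 60°): beam 1 = 0.5774 ≠ 1.9319 ✗
  …
  (7.5, 1.5, 195°): r_1=1.9319, r_2=0.5176, r_3=0.5176, r_4=4.6587 — all match ✓
Unique over the lattice → pose = (7.5, 1.5, 195°).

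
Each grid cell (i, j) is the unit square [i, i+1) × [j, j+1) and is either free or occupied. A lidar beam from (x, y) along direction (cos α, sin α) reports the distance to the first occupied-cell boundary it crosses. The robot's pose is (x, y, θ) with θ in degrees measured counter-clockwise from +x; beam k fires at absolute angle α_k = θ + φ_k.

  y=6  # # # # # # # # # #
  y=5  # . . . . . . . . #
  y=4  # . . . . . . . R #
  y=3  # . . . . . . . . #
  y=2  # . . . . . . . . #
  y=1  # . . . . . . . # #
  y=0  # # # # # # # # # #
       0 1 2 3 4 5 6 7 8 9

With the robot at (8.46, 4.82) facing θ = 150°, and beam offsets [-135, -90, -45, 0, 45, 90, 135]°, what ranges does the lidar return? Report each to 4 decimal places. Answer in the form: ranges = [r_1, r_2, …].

ranges = [0.5590, 1.0800, 1.2216, 2.3600, 7.7232, 4.4110, 2.0864]

beam 1: φ=-135°, α=15°
  dir = (cos 15°, sin 15°) = (0.9659, 0.2588); from cell (8,4)
  next x-line at t=0.5590, next y-line at t=0.6955; Δt_x=1.0353, Δt_y=3.8637
    x: enter (9,4) at t=0.5590 ← occupied
  → r_1 = 0.5590
beam 2: φ=-90°, α=60°
  dir = (cos 60°, sin 60°) = (0.5000, 0.8660); from cell (8,4)
  next x-line at t=1.0800, next y-line at t=0.2078; Δt_x=2.0000, Δt_y=1.1547
    y: enter (8,5) at t=0.2078
    x: enter (9,5) at t=1.0800 ← occupied
  → r_2 = 1.0800
beam 3: φ=-45°, α=105°
  dir = (cos 105°, sin 105°) = (-0.2588, 0.9659); from cell (8,4)
  next x-line at t=1.7773, next y-line at t=0.1863; Δt_x=3.8637, Δt_y=1.0353
    y: enter (8,5) at t=0.1863
    y: enter (8,6) at t=1.2216 ← occupied
  → r_3 = 1.2216
beam 4: φ=0°, α=150°
  dir = (cos 150°, sin 150°) = (-0.8660, 0.5000); from cell (8,4)
  next x-line at t=0.5312, next y-line at t=0.3600; Δt_x=1.1547, Δt_y=2.0000
    y: enter (8,5) at t=0.3600
    x: enter (7,5) at t=0.5312
    x: enter (6,5) at t=1.6859
    y: enter (6,6) at t=2.3600 ← occupied
  → r_4 = 2.3600
beam 5: φ=45°, α=195°
  dir = (cos 195°, sin 195°) = (-0.9659, -0.2588); from cell (8,4)
  next x-line at t=0.4762, next y-line at t=3.1682; Δt_x=1.0353, Δt_y=3.8637
    x: enter (7,4) at t=0.4762
    x: enter (6,4) at t=1.5115
    x: enter (5,4) at t=2.5468
    y: enter (5,3) at t=3.1682
    x: enter (4,3) at t=3.5821
    x: enter (3,3) at t=4.6173
    x: enter (2,3) at t=5.6526
    x: enter (1,3) at t=6.6879
    y: enter (1,2) at t=7.0319
    x: enter (0,2) at t=7.7232 ← occupied
  → r_5 = 7.7232
beam 6: φ=90°, α=240°
  dir = (cos 240°, sin 240°) = (-0.5000, -0.8660); from cell (8,4)
  next x-line at t=0.9200, next y-line at t=0.9469; Δt_x=2.0000, Δt_y=1.1547
    x: enter (7,4) at t=0.9200
    y: enter (7,3) at t=0.9469
    y: enter (7,2) at t=2.1016
    x: enter (6,2) at t=2.9200
    y: enter (6,1) at t=3.2563
    y: enter (6,0) at t=4.4110 ← occupied
  → r_6 = 4.4110
beam 7: φ=135°, α=285°
  dir = (cos 285°, sin 285°) = (0.2588, -0.9659); from cell (8,4)
  next x-line at t=2.0864, next y-line at t=0.8489; Δt_x=3.8637, Δt_y=1.0353
    y: enter (8,3) at t=0.8489
    y: enter (8,2) at t=1.8842
    x: enter (9,2) at t=2.0864 ← occupied
  → r_7 = 2.0864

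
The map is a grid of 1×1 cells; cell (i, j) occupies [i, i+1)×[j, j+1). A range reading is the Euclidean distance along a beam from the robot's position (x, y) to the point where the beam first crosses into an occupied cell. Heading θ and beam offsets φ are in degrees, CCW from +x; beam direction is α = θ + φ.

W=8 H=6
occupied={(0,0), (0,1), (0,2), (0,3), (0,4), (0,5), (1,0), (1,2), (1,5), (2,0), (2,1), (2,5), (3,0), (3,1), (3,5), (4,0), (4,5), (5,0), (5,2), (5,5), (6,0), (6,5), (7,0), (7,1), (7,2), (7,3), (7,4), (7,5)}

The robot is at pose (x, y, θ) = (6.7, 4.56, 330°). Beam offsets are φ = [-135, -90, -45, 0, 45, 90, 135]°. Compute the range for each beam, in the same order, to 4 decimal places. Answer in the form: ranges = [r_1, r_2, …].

beam 1: φ=-135°, α=195°
  d=(-0.9659,-0.2588)  start (6,4)  tX=0.7247 tY=2.1637  stride 1/|dx|=1.0353 1/|dy|=3.8637
    cross x-line → (5,4), t=0.7247
    cross x-line → (4,4), t=1.7600
    cross y-line → (4,3), t=2.1637
    cross x-line → (3,3), t=2.7952
    cross x-line → (2,3), t=3.8305
    cross x-line → (1,3), t=4.8658
    cross x-line → (0,3), t=5.9011 (wall)
  → r_1 = 5.9011
beam 2: φ=-90°, α=240°
  d=(-0.5000,-0.8660)  start (6,4)  tX=1.4000 tY=0.6466  stride 1/|dx|=2.0000 1/|dy|=1.1547
    cross y-line → (6,3), t=0.6466
    cross x-line → (5,3), t=1.4000
    cross y-line → (5,2), t=1.8013 (wall)
  → r_2 = 1.8013
beam 3: φ=-45°, α=285°
  d=(0.2588,-0.9659)  start (6,4)  tX=1.1591 tY=0.5798  stride 1/|dx|=3.8637 1/|dy|=1.0353
    cross y-line → (6,3), t=0.5798
    cross x-line → (7,3), t=1.1591 (wall)
  → r_3 = 1.1591
beam 4: φ=0°, α=330°
  d=(0.8660,-0.5000)  start (6,4)  tX=0.3464 tY=1.1200  stride 1/|dx|=1.1547 1/|dy|=2.0000
    cross x-line → (7,4), t=0.3464 (wall)
  → r_4 = 0.3464
beam 5: φ=45°, α=15°
  d=(0.9659,0.2588)  start (6,4)  tX=0.3106 tY=1.7000  stride 1/|dx|=1.0353 1/|dy|=3.8637
    cross x-line → (7,4), t=0.3106 (wall)
  → r_5 = 0.3106
beam 6: φ=90°, α=60°
  d=(0.5000,0.8660)  start (6,4)  tX=0.6000 tY=0.5081  stride 1/|dx|=2.0000 1/|dy|=1.1547
    cross y-line → (6,5), t=0.5081 (wall)
  → r_6 = 0.5081
beam 7: φ=135°, α=105°
  d=(-0.2588,0.9659)  start (6,4)  tX=2.7046 tY=0.4555  stride 1/|dx|=3.8637 1/|dy|=1.0353
    cross y-line → (6,5), t=0.4555 (wall)
  → r_7 = 0.4555

ranges = [5.9011, 1.8013, 1.1591, 0.3464, 0.3106, 0.5081, 0.4555]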